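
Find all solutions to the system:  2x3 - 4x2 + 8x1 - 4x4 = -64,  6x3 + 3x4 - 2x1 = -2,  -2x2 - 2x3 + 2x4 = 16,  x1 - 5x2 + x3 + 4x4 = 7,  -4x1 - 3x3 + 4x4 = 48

x1 = -5, x2 = 0, x3 = -4, x4 = 4

Row-reduce the augmented matrix:
R1 ← R1 / (8).
R2 ← R2 + 2·R1.
R4 ← R4 − 1·R1.
R5 ← R5 + 4·R1.
R2 ← R2 / (-1).
R1 ← R1 + 1/2·R2.
R3 ← R3 + 2·R2.
R4 ← R4 + 9/2·R2.
R5 ← R5 + 2·R2.
R3 ← R3 / (-15).
R1 ← R1 + 3·R3.
R2 ← R2 + 13/2·R3.
R4 ← R4 + 57/2·R3.
R5 ← R5 + 15·R3.
R4 ← R4 / (-7/10).
R1 ← R1 + 11/10·R4.
R2 ← R2 + 17/15·R4.
R3 ← R3 − 2/15·R4.
R5 reduces to 0 = 0, so the extra equation is consistent.
Reading off the reduced rows gives x1 = -5, x2 = 0, x3 = -4, x4 = 4.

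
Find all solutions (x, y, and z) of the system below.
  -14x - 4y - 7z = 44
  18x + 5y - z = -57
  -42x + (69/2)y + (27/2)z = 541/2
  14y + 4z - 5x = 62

Row-reduce:
R1 ← R1 / (-14).
R2 ← R2 − 18·R1.
R3 ← R3 + 42·R1.
R4 ← R4 + 5·R1.
R2 ← R2 / (-1/7).
R1 ← R1 − 2/7·R2.
R3 ← R3 − 93/2·R2.
R4 ← R4 − 108/7·R2.
R3 ← R3 / (-6441/2).
R1 ← R1 + 39/2·R3.
R2 ← R2 − 70·R3.
R4 ← R4 + 2147/2·R3.
Row 4 reduces to 0 = 1/3, a contradiction. The system is inconsistent.

no solution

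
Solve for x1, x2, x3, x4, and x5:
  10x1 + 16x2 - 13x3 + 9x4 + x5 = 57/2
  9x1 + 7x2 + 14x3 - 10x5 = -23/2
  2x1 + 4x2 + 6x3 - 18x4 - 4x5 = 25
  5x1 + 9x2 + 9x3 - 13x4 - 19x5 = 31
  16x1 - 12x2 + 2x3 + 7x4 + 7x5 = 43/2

Row-reduce the augmented matrix:
R1 ← R1 / (10).
R2 ← R2 − 9·R1.
R3 ← R3 − 2·R1.
R4 ← R4 − 5·R1.
R5 ← R5 − 16·R1.
R2 ← R2 / (-37/5).
R1 ← R1 − 8/5·R2.
R3 ← R3 − 4/5·R2.
R4 ← R4 − 1·R2.
R5 ← R5 + 188/5·R2.
R3 ← R3 / (421/37).
R1 ← R1 − 315/74·R3.
R2 ← R2 + 257/74·R3.
R4 ← R4 − 702/37·R3.
R5 ← R5 + 3988/37·R3.
R4 ← R4 / (6686/421).
R1 ← R1 − 2898/421·R4.
R2 ← R2 + 2196/421·R4.
R3 ← R3 + 765/421·R4.
R5 ← R5 + 68243/421·R4.
R5 ← R5 / (-376738/3343).
R1 ← R1 − 16577/3343·R5.
R2 ← R2 + 13745/3343·R5.
R3 ← R3 + 6172/3343·R5.
R4 ← R4 + 2527/3343·R5.
Reading off the reduced rows gives x1 = 5/2, x2 = -1, x3 = -3, x4 = -2, x5 = -3/2.

x1 = 5/2, x2 = -1, x3 = -3, x4 = -2, x5 = -3/2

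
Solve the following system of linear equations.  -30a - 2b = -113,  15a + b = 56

Row-reduce:
R1 ← R1 / (-30).
R2 ← R2 − 15·R1.
Row 2 reduces to 0 = -1/2, a contradiction. The system is inconsistent.

no solution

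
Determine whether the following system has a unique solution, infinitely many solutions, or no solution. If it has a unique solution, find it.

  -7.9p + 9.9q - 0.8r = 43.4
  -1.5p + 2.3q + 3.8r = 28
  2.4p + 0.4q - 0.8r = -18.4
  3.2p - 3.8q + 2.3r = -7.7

p = -6, q = 0, r = 5

Row-reduce the augmented matrix:
R1 ← R1 / (-79/10).
R2 ← R2 + 3/2·R1.
R3 ← R3 − 12/5·R1.
R4 ← R4 − 16/5·R1.
R2 ← R2 / (166/395).
R1 ← R1 + 99/79·R2.
R3 ← R3 − 1346/395·R2.
R4 ← R4 − 83/395·R2.
R3 ← R3 / (-13731/415).
R1 ← R1 − 1973/166·R3.
R2 ← R2 − 1561/166·R3.
R4 reduces to 0 = 0, so the extra equation is consistent.
Reading off the reduced rows gives p = -6, q = 0, r = 5.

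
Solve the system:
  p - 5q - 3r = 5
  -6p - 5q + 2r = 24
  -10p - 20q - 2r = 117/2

Row-reduce:
R2 ← R2 + 6·R1.
R3 ← R3 + 10·R1.
R2 ← R2 / (-35).
R1 ← R1 + 5·R2.
R3 ← R3 + 70·R2.
Row 3 reduces to 0 = 1/2, a contradiction. The system is inconsistent.

no solution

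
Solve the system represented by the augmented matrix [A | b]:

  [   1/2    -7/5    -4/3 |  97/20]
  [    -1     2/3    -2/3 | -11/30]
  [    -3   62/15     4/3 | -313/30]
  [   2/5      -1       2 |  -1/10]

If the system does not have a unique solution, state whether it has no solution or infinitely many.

Row-reduce the augmented matrix:
R1 ← R1 / (1/2).
R2 ← R2 + 1·R1.
R3 ← R3 + 3·R1.
R4 ← R4 − 2/5·R1.
R2 ← R2 / (-32/15).
R1 ← R1 + 14/5·R2.
R3 ← R3 + 64/15·R2.
R4 ← R4 − 3/25·R2.
Swap R3 and R4.
R3 ← R3 / (691/240).
R1 ← R1 − 41/24·R3.
R2 ← R2 − 25/16·R3.
R4 reduces to 0 = 0, so the extra equation is consistent.
Reading off the reduced rows gives x_1 = -1/2, x_2 = -5/2, x_3 = -6/5.

x_1 = -1/2, x_2 = -5/2, x_3 = -6/5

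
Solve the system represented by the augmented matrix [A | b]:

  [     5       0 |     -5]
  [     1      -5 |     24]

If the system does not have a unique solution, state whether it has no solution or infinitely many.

x_1 = -1, x_2 = -5

Row-reduce the augmented matrix:
R1 ← R1 / (5).
R2 ← R2 − 1·R1.
R2 ← R2 / (-5).
Reading off the reduced rows gives x_1 = -1, x_2 = -5.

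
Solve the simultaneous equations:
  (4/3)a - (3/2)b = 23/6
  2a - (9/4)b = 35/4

no solution

Row-reduce:
R1 ← R1 / (4/3).
R2 ← R2 − 2·R1.
Row 2 reduces to 0 = 3, a contradiction. The system is inconsistent.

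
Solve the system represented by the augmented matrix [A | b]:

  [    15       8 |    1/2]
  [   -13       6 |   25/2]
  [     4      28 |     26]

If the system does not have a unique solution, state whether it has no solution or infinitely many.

Row-reduce the augmented matrix:
R1 ← R1 / (15).
R2 ← R2 + 13·R1.
R3 ← R3 − 4·R1.
R2 ← R2 / (194/15).
R1 ← R1 − 8/15·R2.
R3 ← R3 − 388/15·R2.
R3 reduces to 0 = 0, so the extra equation is consistent.
Reading off the reduced rows gives x_1 = -1/2, x_2 = 1.

x_1 = -1/2, x_2 = 1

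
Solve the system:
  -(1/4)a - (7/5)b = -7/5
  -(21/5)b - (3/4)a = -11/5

no solution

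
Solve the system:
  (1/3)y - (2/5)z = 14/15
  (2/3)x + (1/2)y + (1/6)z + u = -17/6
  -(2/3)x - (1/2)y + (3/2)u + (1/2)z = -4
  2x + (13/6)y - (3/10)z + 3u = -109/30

Row-reduce:
Swap R1 and R2.
R1 ← R1 / (2/3).
R3 ← R3 + 2/3·R1.
R4 ← R4 − 2·R1.
R2 ← R2 / (1/3).
R1 ← R1 − 3/4·R2.
R4 ← R4 − 2/3·R2.
R3 ← R3 / (2/3).
R1 ← R1 − 23/20·R3.
R2 ← R2 + 6/5·R3.
Row 4 reduces to 0 = 3, a contradiction. The system is inconsistent.

no solution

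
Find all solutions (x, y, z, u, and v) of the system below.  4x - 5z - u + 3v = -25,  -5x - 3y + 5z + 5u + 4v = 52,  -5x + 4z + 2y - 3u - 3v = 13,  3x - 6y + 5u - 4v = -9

infinitely many solutions

Row-reduce:
R1 ← R1 / (4).
R2 ← R2 + 5·R1.
R3 ← R3 + 5·R1.
R4 ← R4 − 3·R1.
R2 ← R2 / (-3).
R3 ← R3 − 2·R2.
R4 ← R4 + 6·R2.
R3 ← R3 / (-37/12).
R1 ← R1 + 5/4·R3.
R2 ← R2 − 5/12·R3.
R4 ← R4 − 25/4·R3.
R4 ← R4 / (-196/37).
R1 ← R1 − 17/37·R4.
R2 ← R2 + 55/37·R4.
R3 ← R3 − 21/37·R4.
Rank is 4 with 5 unknowns, leaving v free.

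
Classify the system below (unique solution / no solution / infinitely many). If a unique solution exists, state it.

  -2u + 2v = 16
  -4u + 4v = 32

infinitely many solutions

Row-reduce:
R1 ← R1 / (-2).
R2 ← R2 + 4·R1.
Rank is 1 with 2 unknowns, leaving v free.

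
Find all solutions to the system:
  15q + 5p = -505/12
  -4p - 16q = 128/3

Row-reduce the augmented matrix:
R1 ← R1 / (5).
R2 ← R2 + 4·R1.
R2 ← R2 / (-4).
R1 ← R1 − 3·R2.
Reading off the reduced rows gives p = -5/3, q = -9/4.

p = -5/3, q = -9/4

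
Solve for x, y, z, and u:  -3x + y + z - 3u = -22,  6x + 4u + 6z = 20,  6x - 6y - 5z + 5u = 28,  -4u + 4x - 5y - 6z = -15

Row-reduce the augmented matrix:
R1 ← R1 / (-3).
R2 ← R2 − 6·R1.
R3 ← R3 − 6·R1.
R4 ← R4 − 4·R1.
R2 ← R2 / (2).
R1 ← R1 + 1/3·R2.
R3 ← R3 + 4·R2.
R4 ← R4 + 11/3·R2.
R3 ← R3 / (13).
R1 ← R1 − 1·R3.
R2 ← R2 − 4·R3.
R4 ← R4 − 10·R3.
R4 ← R4 / (-305/39).
R1 ← R1 − 41/39·R4.
R2 ← R2 − 7/13·R4.
R3 ← R3 + 5/13·R4.
Reading off the reduced rows gives x = 3, y = 5, z = -3, u = 5.

x = 3, y = 5, z = -3, u = 5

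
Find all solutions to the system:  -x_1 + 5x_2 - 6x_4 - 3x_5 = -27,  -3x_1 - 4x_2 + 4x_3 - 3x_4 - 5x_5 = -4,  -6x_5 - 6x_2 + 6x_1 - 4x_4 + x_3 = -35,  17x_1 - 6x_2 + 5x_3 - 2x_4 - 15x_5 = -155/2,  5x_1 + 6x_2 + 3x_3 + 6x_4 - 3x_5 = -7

Row-reduce:
R1 ← R1 / (-1).
R2 ← R2 + 3·R1.
R3 ← R3 − 6·R1.
R4 ← R4 − 17·R1.
R5 ← R5 − 5·R1.
R2 ← R2 / (-19).
R1 ← R1 + 5·R2.
R3 ← R3 − 24·R2.
R4 ← R4 − 79·R2.
R5 ← R5 − 31·R2.
R3 ← R3 / (115/19).
R1 ← R1 + 20/19·R3.
R2 ← R2 + 4/19·R3.
R4 ← R4 − 411/19·R3.
R5 ← R5 − 181/19·R3.
R4 ← R4 / (773/23).
R1 ← R1 + 37/23·R4.
R2 ← R2 + 35/23·R4.
R3 ← R3 + 80/23·R4.
R5 ← R5 − 773/23·R4.
Row 5 reduces to 0 = 1/2, a contradiction. The system is inconsistent.

no solution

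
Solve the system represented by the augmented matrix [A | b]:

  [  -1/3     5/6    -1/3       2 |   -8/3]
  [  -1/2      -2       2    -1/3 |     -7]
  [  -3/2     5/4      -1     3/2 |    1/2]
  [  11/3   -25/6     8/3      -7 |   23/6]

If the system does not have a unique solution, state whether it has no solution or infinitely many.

no solution

Row-reduce:
R1 ← R1 / (-1/3).
R2 ← R2 + 1/2·R1.
R3 ← R3 + 3/2·R1.
R4 ← R4 − 11/3·R1.
R2 ← R2 / (-13/4).
R1 ← R1 + 5/2·R2.
R3 ← R3 + 5/2·R2.
R4 ← R4 − 5·R2.
R3 ← R3 / (-37/26).
R1 ← R1 + 12/13·R3.
R2 ← R2 + 10/13·R3.
R4 ← R4 − 37/13·R3.
Row 4 reduces to 0 = -1/2, a contradiction. The system is inconsistent.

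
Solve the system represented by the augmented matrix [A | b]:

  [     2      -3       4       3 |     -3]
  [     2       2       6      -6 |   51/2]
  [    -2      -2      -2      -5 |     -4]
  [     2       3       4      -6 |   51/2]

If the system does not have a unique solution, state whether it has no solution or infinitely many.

Row-reduce the augmented matrix:
R1 ← R1 / (2).
R2 ← R2 − 2·R1.
R3 ← R3 + 2·R1.
R4 ← R4 − 2·R1.
R2 ← R2 / (5).
R1 ← R1 + 3/2·R2.
R3 ← R3 + 5·R2.
R4 ← R4 − 6·R2.
R3 ← R3 / (4).
R1 ← R1 − 13/5·R3.
R2 ← R2 − 2/5·R3.
R4 ← R4 + 12/5·R3.
R4 ← R4 / (-24/5).
R1 ← R1 − 119/20·R4.
R2 ← R2 + 7/10·R4.
R3 ← R3 + 11/4·R4.
Reading off the reduced rows gives x_1 = 2, x_2 = 5/2, x_3 = 5/4, x_4 = -3/2.

x_1 = 2, x_2 = 5/2, x_3 = 5/4, x_4 = -3/2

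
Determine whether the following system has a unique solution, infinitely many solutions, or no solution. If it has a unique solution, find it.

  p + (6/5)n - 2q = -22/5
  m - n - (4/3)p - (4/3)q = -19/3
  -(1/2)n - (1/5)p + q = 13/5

infinitely many solutions

Row-reduce:
Swap R1 and R2.
R2 ← R2 / (6/5).
R1 ← R1 + 1·R2.
R3 ← R3 + 1/2·R2.
R3 ← R3 / (13/60).
R1 ← R1 + 1/2·R3.
R2 ← R2 − 5/6·R3.
Rank is 3 with 4 unknowns, leaving q free.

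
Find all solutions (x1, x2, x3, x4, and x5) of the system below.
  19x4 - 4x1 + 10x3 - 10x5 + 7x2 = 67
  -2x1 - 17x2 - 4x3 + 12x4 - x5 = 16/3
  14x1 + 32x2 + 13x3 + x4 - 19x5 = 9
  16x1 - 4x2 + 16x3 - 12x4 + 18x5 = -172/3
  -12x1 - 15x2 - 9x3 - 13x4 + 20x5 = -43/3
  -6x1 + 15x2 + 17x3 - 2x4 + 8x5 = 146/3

x1 = -7/3, x2 = 2, x3 = 0, x4 = 3, x5 = 4/3

Row-reduce the augmented matrix:
R1 ← R1 / (-4).
R2 ← R2 + 2·R1.
R3 ← R3 − 14·R1.
R4 ← R4 − 16·R1.
R5 ← R5 + 12·R1.
R6 ← R6 + 6·R1.
R2 ← R2 / (-41/2).
R1 ← R1 + 7/4·R2.
R3 ← R3 − 113/2·R2.
R4 ← R4 − 24·R2.
R5 ← R5 + 36·R2.
R6 ← R6 − 9/2·R2.
R3 ← R3 / (951/41).
R1 ← R1 + 71/41·R3.
R2 ← R2 − 18/41·R3.
R4 ← R4 − 1864/41·R3.
R5 ← R5 + 951/41·R3.
R6 ← R6 − 1/41·R3.
R4 ← R4 / (-75016/951).
R1 ← R1 − 1123/1902·R4.
R2 ← R2 + 485/317·R4.
R3 ← R3 − 3050/951·R4.
R6 ← R6 + 28558/951·R4.
Swap R5 and R6.
R5 ← R5 / (-29097/18754).
R1 ← R1 + 41189/75016·R5.
R2 ← R2 + 25491/37508·R5.
R3 ← R3 − 16277/18754·R5.
R4 ← R4 + 31819/37508·R5.
R6 reduces to 0 = 0, so the extra equation is consistent.
Reading off the reduced rows gives x1 = -7/3, x2 = 2, x3 = 0, x4 = 3, x5 = 4/3.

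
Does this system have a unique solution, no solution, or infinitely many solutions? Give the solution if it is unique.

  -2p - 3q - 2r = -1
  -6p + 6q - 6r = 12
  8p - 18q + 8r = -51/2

no solution

Row-reduce:
R1 ← R1 / (-2).
R2 ← R2 + 6·R1.
R3 ← R3 − 8·R1.
R2 ← R2 / (15).
R1 ← R1 − 3/2·R2.
R3 ← R3 + 30·R2.
Row 3 reduces to 0 = 1/2, a contradiction. The system is inconsistent.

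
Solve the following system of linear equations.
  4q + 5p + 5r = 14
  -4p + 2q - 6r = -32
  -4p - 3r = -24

Row-reduce the augmented matrix:
R1 ← R1 / (5).
R2 ← R2 + 4·R1.
R3 ← R3 + 4·R1.
R2 ← R2 / (26/5).
R1 ← R1 − 4/5·R2.
R3 ← R3 − 16/5·R2.
R3 ← R3 / (29/13).
R1 ← R1 − 17/13·R3.
R2 ← R2 + 5/13·R3.
Reading off the reduced rows gives p = 6, q = -4, r = 0.

p = 6, q = -4, r = 0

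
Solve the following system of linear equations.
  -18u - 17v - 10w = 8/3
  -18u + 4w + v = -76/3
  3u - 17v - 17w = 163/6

u = 3/2, v = -7/3, w = 1

Row-reduce the augmented matrix:
R1 ← R1 / (-18).
R2 ← R2 + 18·R1.
R3 ← R3 − 3·R1.
R2 ← R2 / (18).
R1 ← R1 − 17/18·R2.
R3 ← R3 + 119/6·R2.
R3 ← R3 / (-175/54).
R1 ← R1 + 29/162·R3.
R2 ← R2 − 7/9·R3.
Reading off the reduced rows gives u = 3/2, v = -7/3, w = 1.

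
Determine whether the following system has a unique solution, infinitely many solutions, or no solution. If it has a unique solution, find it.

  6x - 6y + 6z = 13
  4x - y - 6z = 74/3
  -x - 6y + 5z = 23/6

Row-reduce the augmented matrix:
R1 ← R1 / (6).
R2 ← R2 − 4·R1.
R3 ← R3 + 1·R1.
R2 ← R2 / (3).
R1 ← R1 + 1·R2.
R3 ← R3 + 7·R2.
R3 ← R3 / (-52/3).
R1 ← R1 + 7/3·R3.
R2 ← R2 + 10/3·R3.
Reading off the reduced rows gives x = 5/3, y = -3, z = -5/2.

x = 5/3, y = -3, z = -5/2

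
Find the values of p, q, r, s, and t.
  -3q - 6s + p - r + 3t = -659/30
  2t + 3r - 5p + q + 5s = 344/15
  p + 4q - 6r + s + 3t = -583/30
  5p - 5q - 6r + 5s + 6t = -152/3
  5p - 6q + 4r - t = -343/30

Row-reduce the augmented matrix:
R2 ← R2 + 5·R1.
R3 ← R3 − 1·R1.
R4 ← R4 − 5·R1.
R5 ← R5 − 5·R1.
R2 ← R2 / (-14).
R1 ← R1 + 3·R2.
R3 ← R3 − 7·R2.
R4 ← R4 − 10·R2.
R5 ← R5 − 9·R2.
R3 ← R3 / (-6).
R1 ← R1 + 4/7·R3.
R2 ← R2 − 1/7·R3.
R4 ← R4 + 17/7·R3.
R5 ← R5 − 54/7·R3.
R4 ← R4 / (1627/84).
R1 ← R1 + 5/42·R4.
R2 ← R2 − 139/84·R4.
R3 ← R3 − 11/12·R4.
R5 ← R5 − 48/7·R4.
R5 ← R5 / (9701/1627).
R1 ← R1 + 2366/1627·R5.
R2 ← R2 + 1605/1627·R5.
R3 ← R3 + 2282/1627·R5.
R4 ← R4 + 25/1627·R5.
Reading off the reduced rows gives p = -3, q = 8/5, r = 8/3, s = 2/3, t = -5/2.

p = -3, q = 8/5, r = 8/3, s = 2/3, t = -5/2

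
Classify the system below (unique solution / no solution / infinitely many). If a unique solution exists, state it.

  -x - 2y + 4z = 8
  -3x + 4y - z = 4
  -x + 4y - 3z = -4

Row-reduce the augmented matrix:
R1 ← R1 / (-1).
R2 ← R2 + 3·R1.
R3 ← R3 + 1·R1.
R2 ← R2 / (10).
R1 ← R1 − 2·R2.
R3 ← R3 − 6·R2.
R3 ← R3 / (4/5).
R1 ← R1 + 7/5·R3.
R2 ← R2 + 13/10·R3.
Reading off the reduced rows gives x = -4, y = -2, z = 0.

x = -4, y = -2, z = 0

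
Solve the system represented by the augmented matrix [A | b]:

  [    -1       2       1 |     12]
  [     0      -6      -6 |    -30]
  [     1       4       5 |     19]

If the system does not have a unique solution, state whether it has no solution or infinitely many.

no solution

Row-reduce:
R1 ← R1 / (-1).
R3 ← R3 − 1·R1.
R2 ← R2 / (-6).
R1 ← R1 + 2·R2.
R3 ← R3 − 6·R2.
Row 3 reduces to 0 = 1, a contradiction. The system is inconsistent.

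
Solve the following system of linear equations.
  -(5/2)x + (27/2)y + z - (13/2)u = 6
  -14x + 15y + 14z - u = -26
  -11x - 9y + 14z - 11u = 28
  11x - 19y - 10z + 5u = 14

Row-reduce:
R1 ← R1 / (-5/2).
R2 ← R2 + 14·R1.
R3 ← R3 + 11·R1.
R4 ← R4 − 11·R1.
R2 ← R2 / (-303/5).
R1 ← R1 + 27/5·R2.
R3 ← R3 + 342/5·R2.
R4 ← R4 − 202/5·R2.
R3 ← R3 / (12/101).
R1 ← R1 + 116/101·R3.
R2 ← R2 + 14/101·R3.
Row 4 reduces to 0 = 2/3, a contradiction. The system is inconsistent.

no solution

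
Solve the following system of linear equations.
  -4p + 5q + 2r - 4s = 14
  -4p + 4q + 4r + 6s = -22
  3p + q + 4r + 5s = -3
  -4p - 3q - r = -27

p = 4, q = 4, r = -1, s = -3

Row-reduce the augmented matrix:
R1 ← R1 / (-4).
R2 ← R2 + 4·R1.
R3 ← R3 − 3·R1.
R4 ← R4 + 4·R1.
R2 ← R2 / (-1).
R1 ← R1 + 5/4·R2.
R3 ← R3 − 19/4·R2.
R4 ← R4 + 8·R2.
R3 ← R3 / (15).
R1 ← R1 + 3·R3.
R2 ← R2 + 2·R3.
R4 ← R4 + 19·R3.
R4 ← R4 / (-133/10).
R1 ← R1 + 8/5·R4.
R2 ← R2 + 17/5·R4.
R3 ← R3 − 33/10·R4.
Reading off the reduced rows gives p = 4, q = 4, r = -1, s = -3.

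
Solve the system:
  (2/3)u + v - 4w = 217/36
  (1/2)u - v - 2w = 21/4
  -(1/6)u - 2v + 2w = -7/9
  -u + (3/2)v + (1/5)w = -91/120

Row-reduce the augmented matrix:
R1 ← R1 / (2/3).
R2 ← R2 − 1/2·R1.
R3 ← R3 + 1/6·R1.
R4 ← R4 + 1·R1.
R2 ← R2 / (-7/4).
R1 ← R1 − 3/2·R2.
R3 ← R3 + 7/4·R2.
R4 ← R4 − 3·R2.
Swap R3 and R4.
R3 ← R3 / (-143/35).
R1 ← R1 + 36/7·R3.
R2 ← R2 + 4/7·R3.
R4 reduces to 0 = 0, so the extra equation is consistent.
Reading off the reduced rows gives u = -7/3, v = -7/4, w = -7/3.

u = -7/3, v = -7/4, w = -7/3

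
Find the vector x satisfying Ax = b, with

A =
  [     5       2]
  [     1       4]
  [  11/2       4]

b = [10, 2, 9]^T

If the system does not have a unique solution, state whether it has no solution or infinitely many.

no solution

Row-reduce:
R1 ← R1 / (5).
R2 ← R2 − 1·R1.
R3 ← R3 − 11/2·R1.
R2 ← R2 / (18/5).
R1 ← R1 − 2/5·R2.
R3 ← R3 − 9/5·R2.
Row 3 reduces to 0 = -2, a contradiction. The system is inconsistent.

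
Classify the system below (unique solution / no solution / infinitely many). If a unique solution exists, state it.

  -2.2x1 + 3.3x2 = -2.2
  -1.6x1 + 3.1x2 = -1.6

x1 = 1, x2 = 0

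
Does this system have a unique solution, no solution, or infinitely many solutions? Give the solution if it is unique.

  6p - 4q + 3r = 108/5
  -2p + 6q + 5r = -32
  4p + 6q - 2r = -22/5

p = 5/2, q = -3, r = -9/5

Row-reduce the augmented matrix:
R1 ← R1 / (6).
R2 ← R2 + 2·R1.
R3 ← R3 − 4·R1.
R2 ← R2 / (14/3).
R1 ← R1 + 2/3·R2.
R3 ← R3 − 26/3·R2.
R3 ← R3 / (-106/7).
R1 ← R1 − 19/14·R3.
R2 ← R2 − 9/7·R3.
Reading off the reduced rows gives p = 5/2, q = -3, r = -9/5.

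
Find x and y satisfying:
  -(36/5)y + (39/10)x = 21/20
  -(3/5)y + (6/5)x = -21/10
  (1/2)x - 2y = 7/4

x = -5/2, y = -3/2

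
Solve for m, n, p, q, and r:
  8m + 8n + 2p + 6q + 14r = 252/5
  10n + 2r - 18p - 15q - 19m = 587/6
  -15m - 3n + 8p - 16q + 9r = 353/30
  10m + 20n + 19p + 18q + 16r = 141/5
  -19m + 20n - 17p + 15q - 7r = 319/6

m = 1/2, n = 3, p = -8/3, q = -8/5, r = 8/3

Row-reduce the augmented matrix:
R1 ← R1 / (8).
R2 ← R2 + 19·R1.
R3 ← R3 + 15·R1.
R4 ← R4 − 10·R1.
R5 ← R5 + 19·R1.
R2 ← R2 / (29).
R1 ← R1 − 1·R2.
R3 ← R3 − 12·R2.
R4 ← R4 − 10·R2.
R5 ← R5 − 39·R2.
R3 ← R3 / (1999/116).
R1 ← R1 − 41/58·R3.
R2 ← R2 + 53/116·R3.
R4 ← R4 − 611/29·R3.
R5 ← R5 − 323/58·R3.
R4 ← R4 / (32357/1999).
R1 ← R1 − 1915/1999·R4.
R2 ← R2 + 287/1999·R4.
R3 ← R3 + 515/1999·R4.
R5 ← R5 − 63355/1999·R4.
R5 ← R5 / (1565121/32357).
R1 ← R1 − 64397/32357·R5.
R2 ← R2 − 45888/32357·R5.
R3 ← R3 − 18756/32357·R5.
R4 ← R4 + 77799/32357·R5.
Reading off the reduced rows gives m = 1/2, n = 3, p = -8/3, q = -8/5, r = 8/3.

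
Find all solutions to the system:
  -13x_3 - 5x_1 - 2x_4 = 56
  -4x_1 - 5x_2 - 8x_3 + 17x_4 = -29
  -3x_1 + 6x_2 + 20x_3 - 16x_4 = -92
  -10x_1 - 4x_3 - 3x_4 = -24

x_1 = 6, x_2 = -3, x_3 = -6, x_4 = -4

Row-reduce the augmented matrix:
R1 ← R1 / (-5).
R2 ← R2 + 4·R1.
R3 ← R3 + 3·R1.
R4 ← R4 + 10·R1.
R2 ← R2 / (-5).
R3 ← R3 − 6·R2.
R3 ← R3 / (767/25).
R1 ← R1 − 13/5·R3.
R2 ← R2 + 12/25·R3.
R4 ← R4 − 22·R3.
R4 ← R4 / (-3369/767).
R1 ← R1 + 14/59·R4.
R2 ← R2 + 2763/767·R4.
R3 ← R3 − 188/767·R4.
Reading off the reduced rows gives x_1 = 6, x_2 = -3, x_3 = -6, x_4 = -4.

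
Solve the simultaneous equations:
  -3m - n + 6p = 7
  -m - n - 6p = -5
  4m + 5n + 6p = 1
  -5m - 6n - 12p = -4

no solution

Row-reduce:
R1 ← R1 / (-3).
R2 ← R2 + 1·R1.
R3 ← R3 − 4·R1.
R4 ← R4 + 5·R1.
R2 ← R2 / (-2/3).
R1 ← R1 − 1/3·R2.
R3 ← R3 − 11/3·R2.
R4 ← R4 + 13/3·R2.
R3 ← R3 / (-30).
R1 ← R1 + 6·R3.
R2 ← R2 − 12·R3.
R4 ← R4 − 30·R3.
Row 4 reduces to 0 = 2, a contradiction. The system is inconsistent.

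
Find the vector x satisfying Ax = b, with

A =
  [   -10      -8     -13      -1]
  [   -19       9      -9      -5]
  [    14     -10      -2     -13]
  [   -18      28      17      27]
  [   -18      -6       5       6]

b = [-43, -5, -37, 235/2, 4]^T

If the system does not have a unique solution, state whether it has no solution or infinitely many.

Row-reduce:
R1 ← R1 / (-10).
R2 ← R2 + 19·R1.
R3 ← R3 − 14·R1.
R4 ← R4 + 18·R1.
R5 ← R5 + 18·R1.
R2 ← R2 / (121/5).
R1 ← R1 − 4/5·R2.
R3 ← R3 + 106/5·R2.
R4 ← R4 − 212/5·R2.
R5 ← R5 − 42/5·R2.
R3 ← R3 / (-780/121).
R1 ← R1 − 189/242·R3.
R2 ← R2 − 157/242·R3.
R4 ← R4 − 1560/121·R3.
R5 ← R5 − 2777/121·R3.
Swap R4 and R5.
R4 ← R4 / (-40607/780).
R1 ← R1 + 973/520·R4.
R2 ← R2 + 2887/1560·R4.
R3 ← R3 − 2071/780·R4.
Row 5 reduces to 0 = 1/2, a contradiction. The system is inconsistent.

no solution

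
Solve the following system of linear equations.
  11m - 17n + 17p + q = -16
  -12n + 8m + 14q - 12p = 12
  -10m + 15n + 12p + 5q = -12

infinitely many solutions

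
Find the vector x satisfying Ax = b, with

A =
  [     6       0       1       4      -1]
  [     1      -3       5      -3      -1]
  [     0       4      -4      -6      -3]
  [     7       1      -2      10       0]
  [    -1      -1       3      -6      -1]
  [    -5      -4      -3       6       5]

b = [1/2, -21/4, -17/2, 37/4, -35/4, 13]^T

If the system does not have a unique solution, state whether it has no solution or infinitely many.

Row-reduce the augmented matrix:
R1 ← R1 / (6).
R2 ← R2 − 1·R1.
R4 ← R4 − 7·R1.
R5 ← R5 + 1·R1.
R6 ← R6 + 5·R1.
R2 ← R2 / (-3).
R3 ← R3 − 4·R2.
R4 ← R4 − 1·R2.
R5 ← R5 + 1·R2.
R6 ← R6 + 4·R2.
R3 ← R3 / (22/9).
R1 ← R1 − 1/6·R3.
R2 ← R2 + 29/18·R3.
R4 ← R4 + 14/9·R3.
R5 ← R5 − 14/9·R3.
R6 ← R6 + 155/18·R3.
R4 ← R4 / (-31/11).
R1 ← R1 − 31/22·R4.
R2 ← R2 + 131/22·R4.
R3 ← R3 + 49/11·R4.
R5 ← R5 − 31/11·R4.
R6 ← R6 + 531/22·R4.
Swap R5 and R6.
R5 ← R5 / (693/124).
R1 ← R1 + 3/4·R5.
R2 ← R2 − 151/124·R5.
R3 ← R3 − 65/62·R5.
R4 ← R4 − 19/31·R5.
R6 reduces to 0 = 0, so the extra equation is consistent.
Reading off the reduced rows gives x_1 = -3/2, x_2 = -1/4, x_3 = 0, x_4 = 2, x_5 = -3/2.

x_1 = -3/2, x_2 = -1/4, x_3 = 0, x_4 = 2, x_5 = -3/2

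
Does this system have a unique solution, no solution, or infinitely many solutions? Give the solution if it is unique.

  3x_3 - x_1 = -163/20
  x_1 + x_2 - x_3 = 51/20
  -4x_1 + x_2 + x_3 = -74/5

Row-reduce the augmented matrix:
R1 ← R1 / (-1).
R2 ← R2 − 1·R1.
R3 ← R3 + 4·R1.
R3 ← R3 − 1·R2.
R3 ← R3 / (-13).
R1 ← R1 + 3·R3.
R2 ← R2 − 2·R3.
Reading off the reduced rows gives x_1 = 11/4, x_2 = -2, x_3 = -9/5.

x_1 = 11/4, x_2 = -2, x_3 = -9/5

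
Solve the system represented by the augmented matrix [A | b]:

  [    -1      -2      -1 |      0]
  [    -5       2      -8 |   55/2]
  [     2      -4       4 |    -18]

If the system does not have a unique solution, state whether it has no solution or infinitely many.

no solution

Row-reduce:
R1 ← R1 / (-1).
R2 ← R2 + 5·R1.
R3 ← R3 − 2·R1.
R2 ← R2 / (12).
R1 ← R1 − 2·R2.
R3 ← R3 + 8·R2.
Row 3 reduces to 0 = 1/3, a contradiction. The system is inconsistent.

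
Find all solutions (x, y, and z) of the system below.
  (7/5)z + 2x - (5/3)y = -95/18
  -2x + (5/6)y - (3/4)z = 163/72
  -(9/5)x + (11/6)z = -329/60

x = 1/2, y = 5/3, z = -5/2

Row-reduce the augmented matrix:
R1 ← R1 / (2).
R2 ← R2 + 2·R1.
R3 ← R3 + 9/5·R1.
R2 ← R2 / (-5/6).
R1 ← R1 + 5/6·R2.
R3 ← R3 + 3/2·R2.
R3 ← R3 / (577/300).
R1 ← R1 − 1/20·R3.
R2 ← R2 + 39/50·R3.
Reading off the reduced rows gives x = 1/2, y = 5/3, z = -5/2.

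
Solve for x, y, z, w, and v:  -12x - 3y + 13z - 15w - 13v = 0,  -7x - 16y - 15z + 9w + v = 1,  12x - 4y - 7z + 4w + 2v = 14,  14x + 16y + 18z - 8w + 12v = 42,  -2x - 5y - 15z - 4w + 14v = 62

x = 1, y = -2, z = 0, w = -3, v = 3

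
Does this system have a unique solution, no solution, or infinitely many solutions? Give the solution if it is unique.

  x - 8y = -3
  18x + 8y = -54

From equation 1: x = -3 + 8·y.
Substitute into equation 2 and solve: y = 0.
Then x = -3.

x = -3, y = 0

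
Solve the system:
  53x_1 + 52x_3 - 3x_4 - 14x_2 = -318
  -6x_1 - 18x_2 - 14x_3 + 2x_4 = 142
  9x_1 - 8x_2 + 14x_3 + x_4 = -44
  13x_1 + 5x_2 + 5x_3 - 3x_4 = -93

Row-reduce:
R1 ← R1 / (53).
R2 ← R2 + 6·R1.
R3 ← R3 − 9·R1.
R4 ← R4 − 13·R1.
R2 ← R2 / (-1038/53).
R1 ← R1 + 14/53·R2.
R3 ← R3 + 298/53·R2.
R4 ← R4 − 447/53·R2.
R3 ← R3 / (3892/519).
R1 ← R1 − 566/519·R3.
R2 ← R2 − 215/519·R3.
R4 ← R4 + 1946/173·R3.
Rank is 3 with 4 unknowns, leaving x_4 free.

infinitely many solutions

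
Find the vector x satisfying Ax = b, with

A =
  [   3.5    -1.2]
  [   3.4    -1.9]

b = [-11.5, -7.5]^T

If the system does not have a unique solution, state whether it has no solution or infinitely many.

x_1 = -5, x_2 = -5

Row-reduce the augmented matrix:
R1 ← R1 / (7/2).
R2 ← R2 − 17/5·R1.
R2 ← R2 / (-257/350).
R1 ← R1 + 12/35·R2.
Reading off the reduced rows gives x_1 = -5, x_2 = -5.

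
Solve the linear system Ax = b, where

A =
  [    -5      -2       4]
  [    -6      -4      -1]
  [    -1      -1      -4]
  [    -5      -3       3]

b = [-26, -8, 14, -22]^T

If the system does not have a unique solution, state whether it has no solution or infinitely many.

Row-reduce the augmented matrix:
R1 ← R1 / (-5).
R2 ← R2 + 6·R1.
R3 ← R3 + 1·R1.
R4 ← R4 + 5·R1.
R2 ← R2 / (-8/5).
R1 ← R1 − 2/5·R2.
R3 ← R3 + 3/5·R2.
R4 ← R4 + 1·R2.
R3 ← R3 / (-21/8).
R1 ← R1 + 9/4·R3.
R2 ← R2 − 29/8·R3.
R4 ← R4 − 21/8·R3.
R4 reduces to 0 = 0, so the extra equation is consistent.
Reading off the reduced rows gives x_1 = 2, x_2 = 0, x_3 = -4.

x_1 = 2, x_2 = 0, x_3 = -4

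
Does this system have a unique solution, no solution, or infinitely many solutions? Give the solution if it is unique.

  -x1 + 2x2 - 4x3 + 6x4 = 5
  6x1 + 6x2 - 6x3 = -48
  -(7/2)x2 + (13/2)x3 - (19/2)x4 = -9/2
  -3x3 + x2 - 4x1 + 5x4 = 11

infinitely many solutions

Row-reduce:
R1 ← R1 / (-1).
R2 ← R2 − 6·R1.
R4 ← R4 + 4·R1.
R2 ← R2 / (18).
R1 ← R1 + 2·R2.
R3 ← R3 + 7/2·R2.
R4 ← R4 + 7·R2.
R3 ← R3 / (2/3).
R1 ← R1 − 2/3·R3.
R2 ← R2 + 5/3·R3.
R4 ← R4 − 4/3·R3.
Rank is 3 with 4 unknowns, leaving x4 free.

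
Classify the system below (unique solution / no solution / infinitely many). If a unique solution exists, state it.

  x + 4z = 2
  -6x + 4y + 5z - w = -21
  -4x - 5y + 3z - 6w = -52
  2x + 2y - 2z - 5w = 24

Row-reduce the augmented matrix:
R2 ← R2 + 6·R1.
R3 ← R3 + 4·R1.
R4 ← R4 − 2·R1.
R2 ← R2 / (4).
R3 ← R3 + 5·R2.
R4 ← R4 − 2·R2.
R3 ← R3 / (221/4).
R1 ← R1 − 4·R3.
R2 ← R2 − 29/4·R3.
R4 ← R4 + 49/2·R3.
R4 ← R4 / (-1705/221).
R1 ← R1 − 116/221·R4.
R2 ← R2 − 155/221·R4.
R3 ← R3 + 29/221·R4.
Reading off the reduced rows gives x = 6, y = 5, z = -1, w = 0.

x = 6, y = 5, z = -1, w = 0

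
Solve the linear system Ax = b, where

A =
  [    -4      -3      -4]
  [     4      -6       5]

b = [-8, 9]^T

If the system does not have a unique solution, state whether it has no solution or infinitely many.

infinitely many solutions

Row-reduce:
R1 ← R1 / (-4).
R2 ← R2 − 4·R1.
R2 ← R2 / (-9).
R1 ← R1 − 3/4·R2.
Rank is 2 with 3 unknowns, leaving x_3 free.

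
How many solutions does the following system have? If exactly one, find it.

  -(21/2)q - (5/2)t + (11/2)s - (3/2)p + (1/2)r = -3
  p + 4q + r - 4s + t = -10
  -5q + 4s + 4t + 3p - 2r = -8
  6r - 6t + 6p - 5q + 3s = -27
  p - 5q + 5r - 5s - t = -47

no solution

Row-reduce:
R1 ← R1 / (-3/2).
R2 ← R2 − 1·R1.
R3 ← R3 − 3·R1.
R4 ← R4 − 6·R1.
R5 ← R5 − 1·R1.
R2 ← R2 / (-3).
R1 ← R1 − 7·R2.
R3 ← R3 + 26·R2.
R4 ← R4 + 47·R2.
R5 ← R5 + 12·R2.
R3 ← R3 / (-113/9).
R1 ← R1 − 25/9·R3.
R2 ← R2 + 4/9·R3.
R4 ← R4 + 116/9·R3.
R4 ← R4 / (1340/113).
R1 ← R1 + 55/113·R4.
R2 ← R2 + 59/113·R4.
R3 ← R3 + 161/113·R4.
Row 5 reduces to 0 = -1, a contradiction. The system is inconsistent.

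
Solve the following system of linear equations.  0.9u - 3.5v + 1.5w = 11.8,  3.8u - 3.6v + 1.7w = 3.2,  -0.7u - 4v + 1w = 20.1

u = -3, v = -5, w = -2

Row-reduce the augmented matrix:
R1 ← R1 / (9/10).
R2 ← R2 − 19/5·R1.
R3 ← R3 + 7/10·R1.
R2 ← R2 / (503/45).
R1 ← R1 + 35/9·R2.
R3 ← R3 + 121/18·R2.
R3 ← R3 / (-1247/2012).
R1 ← R1 − 55/1006·R3.
R2 ← R2 + 417/1006·R3.
Reading off the reduced rows gives u = -3, v = -5, w = -2.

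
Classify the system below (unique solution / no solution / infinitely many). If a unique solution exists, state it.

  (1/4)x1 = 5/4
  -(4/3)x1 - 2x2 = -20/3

x1 = 5, x2 = 0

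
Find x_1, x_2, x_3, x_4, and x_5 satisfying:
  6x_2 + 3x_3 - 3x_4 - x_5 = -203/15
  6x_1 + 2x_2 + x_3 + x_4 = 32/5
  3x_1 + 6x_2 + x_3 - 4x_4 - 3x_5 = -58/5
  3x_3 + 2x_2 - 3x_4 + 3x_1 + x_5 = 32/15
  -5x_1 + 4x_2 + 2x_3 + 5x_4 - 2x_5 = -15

x_1 = 5/3, x_2 = -5/2, x_3 = 1, x_4 = 2/5, x_5 = 1/3

Row-reduce the augmented matrix:
Swap R1 and R2.
R1 ← R1 / (6).
R3 ← R3 − 3·R1.
R4 ← R4 − 3·R1.
R5 ← R5 + 5·R1.
R2 ← R2 / (6).
R1 ← R1 − 1/3·R2.
R3 ← R3 − 5·R2.
R4 ← R4 − 1·R2.
R5 ← R5 − 17/3·R2.
R3 ← R3 / (-2).
R2 ← R2 − 1/2·R3.
R4 ← R4 − 2·R3.
R4 ← R4 / (-5).
R1 ← R1 − 1/3·R4.
R2 ← R2 + 1·R4.
R3 ← R3 − 1·R4.
R5 ← R5 − 26/3·R4.
R5 ← R5 / (-251/90).
R1 ← R1 + 1/90·R5.
R2 ← R2 + 61/120·R5.
R3 ← R3 − 53/60·R5.
R4 ← R4 − 1/5·R5.
Reading off the reduced rows gives x_1 = 5/3, x_2 = -5/2, x_3 = 1, x_4 = 2/5, x_5 = 1/3.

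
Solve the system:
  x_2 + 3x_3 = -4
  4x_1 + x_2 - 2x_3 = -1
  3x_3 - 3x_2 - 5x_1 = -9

x_1 = -3, x_2 = 5, x_3 = -3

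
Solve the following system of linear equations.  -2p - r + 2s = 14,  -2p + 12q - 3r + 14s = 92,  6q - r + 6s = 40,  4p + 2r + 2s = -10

Row-reduce:
R1 ← R1 / (-2).
R2 ← R2 + 2·R1.
R4 ← R4 − 4·R1.
R2 ← R2 / (12).
R3 ← R3 − 6·R2.
Swap R3 and R4.
R3 ← R3 / (6).
R1 ← R1 + 1·R3.
R2 ← R2 − 1·R3.
Row 4 reduces to 0 = 1, a contradiction. The system is inconsistent.

no solution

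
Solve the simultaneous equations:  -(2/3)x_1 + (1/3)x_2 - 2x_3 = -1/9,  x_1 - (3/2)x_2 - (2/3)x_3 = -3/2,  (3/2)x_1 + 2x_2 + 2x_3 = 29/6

Row-reduce the augmented matrix:
R1 ← R1 / (-2/3).
R2 ← R2 − 1·R1.
R3 ← R3 − 3/2·R1.
R2 ← R2 / (-1).
R1 ← R1 + 1/2·R2.
R3 ← R3 − 11/4·R2.
R3 ← R3 / (-151/12).
R1 ← R1 − 29/6·R3.
R2 ← R2 − 11/3·R3.
Reading off the reduced rows gives x_1 = 1, x_2 = 5/3, x_3 = 0.

x_1 = 1, x_2 = 5/3, x_3 = 0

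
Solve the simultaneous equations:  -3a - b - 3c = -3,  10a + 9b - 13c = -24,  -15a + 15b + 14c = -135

a = 3, b = -6, c = 0

Row-reduce the augmented matrix:
R1 ← R1 / (-3).
R2 ← R2 − 10·R1.
R3 ← R3 + 15·R1.
R2 ← R2 / (17/3).
R1 ← R1 − 1/3·R2.
R3 ← R3 − 20·R2.
R3 ← R3 / (1873/17).
R1 ← R1 − 40/17·R3.
R2 ← R2 + 69/17·R3.
Reading off the reduced rows gives a = 3, b = -6, c = 0.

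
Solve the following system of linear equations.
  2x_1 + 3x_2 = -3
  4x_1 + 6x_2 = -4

Row-reduce:
R1 ← R1 / (2).
R2 ← R2 − 4·R1.
Row 2 reduces to 0 = 2, a contradiction. The system is inconsistent.

no solution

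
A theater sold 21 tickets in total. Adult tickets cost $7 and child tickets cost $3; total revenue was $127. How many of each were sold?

Let a = adult tickets, c = child tickets.
  a + c = 21
  7a + 3c = 127
From equation 1: a = 21 − c.
Substitute into equation 2 and solve: c = 5.
Then a = 16.

adult tickets: 16, child tickets: 5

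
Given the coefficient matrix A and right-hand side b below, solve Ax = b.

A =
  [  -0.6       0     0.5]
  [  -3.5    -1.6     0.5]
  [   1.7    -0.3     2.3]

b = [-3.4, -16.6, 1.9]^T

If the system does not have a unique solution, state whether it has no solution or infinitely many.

x_1 = 4, x_2 = 1, x_3 = -2

Row-reduce the augmented matrix:
R1 ← R1 / (-3/5).
R2 ← R2 + 7/2·R1.
R3 ← R3 − 17/10·R1.
R2 ← R2 / (-8/5).
R3 ← R3 + 3/10·R2.
R3 ← R3 / (4003/960).
R1 ← R1 + 5/6·R3.
R2 ← R2 − 145/96·R3.
Reading off the reduced rows gives x_1 = 4, x_2 = 1, x_3 = -2.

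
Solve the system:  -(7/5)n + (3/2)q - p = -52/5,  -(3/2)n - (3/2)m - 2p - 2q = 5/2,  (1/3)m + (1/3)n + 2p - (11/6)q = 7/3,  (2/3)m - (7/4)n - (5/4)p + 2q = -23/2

Row-reduce the augmented matrix:
Swap R1 and R2.
R1 ← R1 / (-3/2).
R3 ← R3 − 1/3·R1.
R4 ← R4 − 2/3·R1.
R2 ← R2 / (-7/5).
R1 ← R1 − 1·R2.
R4 ← R4 + 29/12·R2.
R3 ← R3 / (14/9).
R1 ← R1 − 13/21·R3.
R2 ← R2 − 5/7·R3.
R4 ← R4 + 26/63·R3.
R4 ← R4 / (-2449/1176).
R1 ← R1 − 649/196·R4.
R2 ← R2 + 5/196·R4.
R3 ← R3 + 41/28·R4.
Reading off the reduced rows gives m = 3, n = 6, p = -4, q = -4.

m = 3, n = 6, p = -4, q = -4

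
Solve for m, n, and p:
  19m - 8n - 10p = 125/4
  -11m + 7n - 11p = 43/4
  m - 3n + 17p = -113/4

m = -1/4, n = -2, p = -2

Row-reduce the augmented matrix:
R1 ← R1 / (19).
R2 ← R2 + 11·R1.
R3 ← R3 − 1·R1.
R2 ← R2 / (45/19).
R1 ← R1 + 8/19·R2.
R3 ← R3 + 49/19·R2.
R3 ← R3 / (-34/45).
R1 ← R1 + 158/45·R3.
R2 ← R2 + 319/45·R3.
Reading off the reduced rows gives m = -1/4, n = -2, p = -2.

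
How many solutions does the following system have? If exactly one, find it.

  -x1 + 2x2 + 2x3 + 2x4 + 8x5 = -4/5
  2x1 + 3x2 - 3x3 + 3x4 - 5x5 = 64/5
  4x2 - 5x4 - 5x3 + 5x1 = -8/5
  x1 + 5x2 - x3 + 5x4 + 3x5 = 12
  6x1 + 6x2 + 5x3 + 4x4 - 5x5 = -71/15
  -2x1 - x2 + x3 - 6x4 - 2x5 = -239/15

x1 = 0, x2 = -2/5, x3 = -7/3, x4 = 7/3, x5 = 0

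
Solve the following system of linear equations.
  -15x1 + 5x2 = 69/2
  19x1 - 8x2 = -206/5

Row-reduce the augmented matrix:
R1 ← R1 / (-15).
R2 ← R2 − 19·R1.
R2 ← R2 / (-5/3).
R1 ← R1 + 1/3·R2.
Reading off the reduced rows gives x1 = -14/5, x2 = -3/2.

x1 = -14/5, x2 = -3/2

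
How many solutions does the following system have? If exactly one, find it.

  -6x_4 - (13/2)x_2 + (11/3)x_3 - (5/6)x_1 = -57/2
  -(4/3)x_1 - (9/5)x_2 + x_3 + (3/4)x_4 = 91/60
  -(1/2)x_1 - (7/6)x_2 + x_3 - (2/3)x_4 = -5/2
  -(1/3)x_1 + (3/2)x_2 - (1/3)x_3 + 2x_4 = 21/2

Row-reduce:
R1 ← R1 / (-5/6).
R2 ← R2 + 4/3·R1.
R3 ← R3 + 1/2·R1.
R4 ← R4 + 1/3·R1.
R2 ← R2 / (43/5).
R1 ← R1 − 39/5·R2.
R3 ← R3 − 41/15·R2.
R4 ← R4 − 41/10·R2.
R3 ← R3 / (671/1935).
R1 ← R1 − 3/215·R3.
R2 ← R2 + 73/129·R3.
R4 ← R4 − 671/1290·R3.
Rank is 3 with 4 unknowns, leaving x_4 free.

infinitely many solutions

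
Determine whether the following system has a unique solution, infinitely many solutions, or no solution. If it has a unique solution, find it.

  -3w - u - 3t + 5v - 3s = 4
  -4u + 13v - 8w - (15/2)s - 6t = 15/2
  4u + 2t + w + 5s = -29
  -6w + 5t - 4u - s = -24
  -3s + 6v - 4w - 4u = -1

Row-reduce:
R1 ← R1 / (-1).
R2 ← R2 + 4·R1.
R3 ← R3 − 4·R1.
R4 ← R4 + 4·R1.
R5 ← R5 + 4·R1.
R2 ← R2 / (-7).
R1 ← R1 + 5·R2.
R3 ← R3 − 20·R2.
R4 ← R4 + 20·R2.
R5 ← R5 + 14·R2.
R3 ← R3 / (3/7).
R1 ← R1 − 1/7·R3.
R2 ← R2 + 4/7·R3.
R4 ← R4 + 38/7·R3.
R4 ← R4 / (217/3).
R1 ← R1 + 13/6·R4.
R2 ← R2 − 43/6·R4.
R3 ← R3 − 41/3·R4.
Rank is 4 with 5 unknowns, leaving t free.

infinitely many solutions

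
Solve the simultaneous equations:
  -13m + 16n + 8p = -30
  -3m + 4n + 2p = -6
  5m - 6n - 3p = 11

no solution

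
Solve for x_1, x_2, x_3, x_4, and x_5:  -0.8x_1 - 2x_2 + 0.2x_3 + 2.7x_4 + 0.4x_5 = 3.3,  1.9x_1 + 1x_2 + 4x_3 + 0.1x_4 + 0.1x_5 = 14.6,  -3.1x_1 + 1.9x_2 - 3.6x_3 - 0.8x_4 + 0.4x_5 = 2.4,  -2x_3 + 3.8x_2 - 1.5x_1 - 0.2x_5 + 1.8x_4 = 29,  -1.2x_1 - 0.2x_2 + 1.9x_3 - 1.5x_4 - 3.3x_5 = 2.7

x_1 = -2, x_2 = 6, x_3 = 3, x_4 = 5, x_5 = -1

Row-reduce the augmented matrix:
R1 ← R1 / (-4/5).
R2 ← R2 − 19/10·R1.
R3 ← R3 + 31/10·R1.
R4 ← R4 + 3/2·R1.
R5 ← R5 + 6/5·R1.
R2 ← R2 / (-15/4).
R1 ← R1 − 5/2·R2.
R3 ← R3 − 193/20·R2.
R4 ← R4 − 151/20·R2.
R5 ← R5 − 14/5·R2.
R3 ← R3 / (10711/1500).
R1 ← R1 − 41/15·R3.
R2 ← R2 + 179/150·R3.
R4 ← R4 − 2488/375·R3.
R5 ← R5 − 1853/375·R3.
R4 ← R4 / (507967/107110).
R1 ← R1 + 12181/10711·R4.
R2 ← R2 + 8763/10711·R4.
R3 ← R3 − 16489/21422·R4.
R5 ← R5 + 962017/214220·R4.
R5 ← R5 / (-45242079/10159340).
R1 ← R1 + 234046/507967·R5.
R2 ← R2 + 34844/507967·R5.
R3 ← R3 − 266653/1015934·R5.
R4 ← R4 + 29779/507967·R5.
Reading off the reduced rows gives x_1 = -2, x_2 = 6, x_3 = 3, x_4 = 5, x_5 = -1.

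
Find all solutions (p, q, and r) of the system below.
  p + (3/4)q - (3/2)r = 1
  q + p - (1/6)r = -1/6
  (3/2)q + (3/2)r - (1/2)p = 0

p = -1, q = 2/3, r = -1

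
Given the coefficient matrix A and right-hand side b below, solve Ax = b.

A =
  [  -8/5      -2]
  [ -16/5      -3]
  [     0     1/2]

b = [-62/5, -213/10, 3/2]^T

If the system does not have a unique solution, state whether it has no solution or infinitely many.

Row-reduce:
R1 ← R1 / (-8/5).
R2 ← R2 + 16/5·R1.
R1 ← R1 − 5/4·R2.
R3 ← R3 − 1/2·R2.
Row 3 reduces to 0 = -1/4, a contradiction. The system is inconsistent.

no solution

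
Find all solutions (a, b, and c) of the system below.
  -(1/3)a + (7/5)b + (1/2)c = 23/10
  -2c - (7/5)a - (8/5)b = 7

infinitely many solutions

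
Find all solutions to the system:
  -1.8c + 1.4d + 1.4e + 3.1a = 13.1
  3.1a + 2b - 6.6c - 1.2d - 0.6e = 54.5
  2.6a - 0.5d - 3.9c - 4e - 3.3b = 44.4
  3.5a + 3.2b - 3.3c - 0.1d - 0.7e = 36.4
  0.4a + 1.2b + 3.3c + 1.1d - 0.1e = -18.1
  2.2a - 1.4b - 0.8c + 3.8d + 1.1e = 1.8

Row-reduce the augmented matrix:
R1 ← R1 / (31/10).
R2 ← R2 − 31/10·R1.
R3 ← R3 − 13/5·R1.
R4 ← R4 − 7/2·R1.
R5 ← R5 − 2/5·R1.
R6 ← R6 − 11/5·R1.
R2 ← R2 / (2).
R3 ← R3 + 33/10·R2.
R4 ← R4 − 16/5·R2.
R5 ← R5 − 6/5·R2.
R6 ← R6 + 7/5·R2.
R3 ← R3 / (-15981/1550).
R1 ← R1 + 18/31·R3.
R2 ← R2 + 12/5·R3.
R4 ← R4 − 9939/1550·R3.
R5 ← R5 − 9939/1550·R3.
R6 ← R6 + 2234/775·R3.
R4 ← R4 / (-131037/106540).
R1 ← R1 − 4195/5327·R4.
R2 ← R2 − 941/10654·R4.
R3 ← R3 − 6163/10654·R4.
R5 ← R5 + 131037/106540·R4.
R6 ← R6 − 28275/10654·R4.
Swap R5 and R6.
R5 ← R5 / (-2178563/262074).
R1 ← R1 + 243332/131037·R5.
R2 ← R2 − 86503/131037·R5.
R3 ← R3 + 53483/43679·R5.
R4 ← R4 − 463552/131037·R5.
R6 reduces to 0 = 0, so the extra equation is consistent.
Reading off the reduced rows gives a = 3, b = 1, c = -6, d = -1, e = -4.

a = 3, b = 1, c = -6, d = -1, e = -4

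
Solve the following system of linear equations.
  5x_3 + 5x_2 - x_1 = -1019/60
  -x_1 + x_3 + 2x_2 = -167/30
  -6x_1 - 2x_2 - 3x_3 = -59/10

Row-reduce the augmented matrix:
R1 ← R1 / (-1).
R2 ← R2 + 1·R1.
R3 ← R3 + 6·R1.
R2 ← R2 / (-3).
R1 ← R1 + 5·R2.
R3 ← R3 + 32·R2.
R3 ← R3 / (29/3).
R1 ← R1 − 5/3·R3.
R2 ← R2 − 4/3·R3.
Reading off the reduced rows gives x_1 = 12/5, x_2 = -1/4, x_3 = -8/3.

x_1 = 12/5, x_2 = -1/4, x_3 = -8/3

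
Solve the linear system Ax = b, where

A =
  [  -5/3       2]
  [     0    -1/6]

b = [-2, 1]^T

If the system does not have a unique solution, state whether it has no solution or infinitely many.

x_1 = -6, x_2 = -6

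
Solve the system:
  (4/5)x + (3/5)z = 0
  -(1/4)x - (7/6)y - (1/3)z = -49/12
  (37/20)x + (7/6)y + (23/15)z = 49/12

Row-reduce:
R1 ← R1 / (4/5).
R2 ← R2 + 1/4·R1.
R3 ← R3 − 37/20·R1.
R2 ← R2 / (-7/6).
R3 ← R3 − 7/6·R2.
Rank is 2 with 3 unknowns, leaving z free.

infinitely many solutions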